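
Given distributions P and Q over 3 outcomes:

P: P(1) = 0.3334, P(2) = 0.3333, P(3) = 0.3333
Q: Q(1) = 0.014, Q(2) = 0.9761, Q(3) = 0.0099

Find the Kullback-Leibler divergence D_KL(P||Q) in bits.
2.6991 bits

D_KL(P||Q) = Σ P(x) log₂(P(x)/Q(x))

Computing term by term:
  P(1)·log₂(P(1)/Q(1)) = 0.3334·log₂(0.3334/0.014) = 1.52489
  P(2)·log₂(P(2)/Q(2)) = 0.3333·log₂(0.3333/0.9761) = -0.51668
  P(3)·log₂(P(3)/Q(3)) = 0.3333·log₂(0.3333/0.0099) = 1.69091

D_KL(P||Q) = 1.52489 - 0.51668 + 1.69091 = 2.69912 ≈ 2.6991 bits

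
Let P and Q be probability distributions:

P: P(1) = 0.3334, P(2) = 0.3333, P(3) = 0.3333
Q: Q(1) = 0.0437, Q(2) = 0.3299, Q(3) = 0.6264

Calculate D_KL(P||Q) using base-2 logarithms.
0.6789 bits

D_KL(P||Q) = Σ P(x) log₂(P(x)/Q(x))

Computing term by term:
  P(1)·log₂(P(1)/Q(1)) = 0.3334·log₂(0.3334/0.0437) = 0.97738
  P(2)·log₂(P(2)/Q(2)) = 0.3333·log₂(0.3333/0.3299) = 0.00493
  P(3)·log₂(P(3)/Q(3)) = 0.3333·log₂(0.3333/0.6264) = -0.30339

D_KL(P||Q) = 0.97738 + 0.00493 - 0.30339 = 0.67892 ≈ 0.6789 bits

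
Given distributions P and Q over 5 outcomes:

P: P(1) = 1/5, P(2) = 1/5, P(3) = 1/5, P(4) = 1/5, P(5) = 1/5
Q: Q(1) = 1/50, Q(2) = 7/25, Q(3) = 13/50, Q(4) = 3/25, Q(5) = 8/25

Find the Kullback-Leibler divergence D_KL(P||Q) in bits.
0.5034 bits

D_KL(P||Q) = Σ P(x) log₂(P(x)/Q(x))

Computing term by term:
  P(1)·log₂(P(1)/Q(1)) = (1/5)·log₂((1/5)/(1/50)) = 0.66439
  P(2)·log₂(P(2)/Q(2)) = (1/5)·log₂((1/5)/(7/25)) = -0.09709
  P(3)·log₂(P(3)/Q(3)) = (1/5)·log₂((1/5)/(13/50)) = -0.07570
  P(4)·log₂(P(4)/Q(4)) = (1/5)·log₂((1/5)/(3/25)) = 0.14739
  P(5)·log₂(P(5)/Q(5)) = (1/5)·log₂((1/5)/(8/25)) = -0.13561

D_KL(P||Q) = 0.66439 - 0.09709 - 0.07570 + 0.14739 - 0.13561 = 0.50338 ≈ 0.5034 bits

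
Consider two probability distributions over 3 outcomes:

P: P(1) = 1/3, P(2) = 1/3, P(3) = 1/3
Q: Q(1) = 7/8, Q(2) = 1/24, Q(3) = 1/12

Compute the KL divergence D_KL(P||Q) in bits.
1.2026 bits

D_KL(P||Q) = Σ P(x) log₂(P(x)/Q(x))

Computing term by term:
  P(1)·log₂(P(1)/Q(1)) = (1/3)·log₂((1/3)/(7/8)) = -0.46411
  P(2)·log₂(P(2)/Q(2)) = (1/3)·log₂((1/3)/(1/24)) = 1.00000
  P(3)·log₂(P(3)/Q(3)) = (1/3)·log₂((1/3)/(1/12)) = 0.66667

D_KL(P||Q) = -0.46411 + 1.00000 + 0.66667 = 1.20256 ≈ 1.2026 bits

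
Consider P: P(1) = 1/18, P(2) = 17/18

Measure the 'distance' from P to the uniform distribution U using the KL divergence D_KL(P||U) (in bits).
0.6905 bits

U(i) = 1/2 for all i

D_KL(P||U) = Σ P(x) log₂(P(x) / (1/2))
           = Σ P(x) log₂(P(x)) + log₂(2)
           = log₂(2) - H(P)

H(P) = -Σ P(x) log₂(P(x)):
  -P(1)·log₂(P(1)) = -(1/18)·log₂(1/18) = 0.23166
  -P(2)·log₂(P(2)) = -(17/18)·log₂(17/18) = 0.07788
H(P) = 0.23166 + 0.07788 = 0.30954 bits

log₂(2) = 1.00000 bits

D_KL(P||U) = 1.00000 - 0.30954 = 0.69046 ≈ 0.6905 bits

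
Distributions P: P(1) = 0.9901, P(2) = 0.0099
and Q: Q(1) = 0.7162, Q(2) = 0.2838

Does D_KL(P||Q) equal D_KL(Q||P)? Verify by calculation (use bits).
D_KL(P||Q) = 0.4147 bits, D_KL(Q||P) = 1.0393 bits. No — D_KL(P||Q) ≠ D_KL(Q||P) for this pair.

D_KL(P||Q) = Σ P(x) log₂(P(x)/Q(x))

Computing term by term:
  P(1)·log₂(P(1)/Q(1)) = 0.9901·log₂(0.9901/0.7162) = 0.46259
  P(2)·log₂(P(2)/Q(2)) = 0.0099·log₂(0.0099/0.2838) = -0.04793

D_KL(P||Q) = 0.46259 - 0.04793 = 0.41466 ≈ 0.4147 bits

D_KL(Q||P) = Σ Q(x) log₂(Q(x)/P(x))

Computing term by term:
  Q(1)·log₂(Q(1)/P(1)) = 0.7162·log₂(0.7162/0.9901) = -0.33462
  Q(2)·log₂(Q(2)/P(2)) = 0.2838·log₂(0.2838/0.0099) = 1.37396

D_KL(Q||P) = -0.33462 + 1.37396 = 1.03934 ≈ 1.0393 bits

These are NOT equal (difference: 0.6246 bits). KL divergence is asymmetric: D_KL(P||Q) ≠ D_KL(Q||P) in general.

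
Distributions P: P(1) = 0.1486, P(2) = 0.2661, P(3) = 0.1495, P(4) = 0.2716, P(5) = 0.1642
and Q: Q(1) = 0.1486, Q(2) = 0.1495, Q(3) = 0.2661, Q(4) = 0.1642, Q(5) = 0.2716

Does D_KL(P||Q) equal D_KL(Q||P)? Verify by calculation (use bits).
D_KL(P||Q) = 0.1750 bits, D_KL(Q||P) = 0.1750 bits. Yes — for this pair D_KL(P||Q) = D_KL(Q||P).

D_KL(P||Q) = Σ P(x) log₂(P(x)/Q(x))

Computing term by term:
  P(1)·log₂(P(1)/Q(1)) = 0.1486·log₂(0.1486/0.1486) = 0.00000
  P(2)·log₂(P(2)/Q(2)) = 0.2661·log₂(0.2661/0.1495) = 0.22135
  P(3)·log₂(P(3)/Q(3)) = 0.1495·log₂(0.1495/0.2661) = -0.12436
  P(4)·log₂(P(4)/Q(4)) = 0.2716·log₂(0.2716/0.1642) = 0.19719
  P(5)·log₂(P(5)/Q(5)) = 0.1642·log₂(0.1642/0.2716) = -0.11921

D_KL(P||Q) = 0.00000 + 0.22135 - 0.12436 + 0.19719 - 0.11921 = 0.17497 ≈ 0.1750 bits

D_KL(Q||P) = Σ Q(x) log₂(Q(x)/P(x))

Computing term by term:
  Q(1)·log₂(Q(1)/P(1)) = 0.1486·log₂(0.1486/0.1486) = 0.00000
  Q(2)·log₂(Q(2)/P(2)) = 0.1495·log₂(0.1495/0.2661) = -0.12436
  Q(3)·log₂(Q(3)/P(3)) = 0.2661·log₂(0.2661/0.1495) = 0.22135
  Q(4)·log₂(Q(4)/P(4)) = 0.1642·log₂(0.1642/0.2716) = -0.11921
  Q(5)·log₂(Q(5)/P(5)) = 0.2716·log₂(0.2716/0.1642) = 0.19719

D_KL(Q||P) = 0.00000 - 0.12436 + 0.22135 - 0.11921 + 0.19719 = 0.17497 ≈ 0.1750 bits

These ARE equal here. Q is P with outcomes relabeled (Q(2) = P(3), Q(3) = P(2), Q(4) = P(5), Q(5) = P(4)) by a relabeling that is its own inverse, so the two sums contain exactly the same terms in a different order. This is a special case — KL divergence is not symmetric in general: D_KL(P||Q) ≠ D_KL(Q||P) for most P, Q.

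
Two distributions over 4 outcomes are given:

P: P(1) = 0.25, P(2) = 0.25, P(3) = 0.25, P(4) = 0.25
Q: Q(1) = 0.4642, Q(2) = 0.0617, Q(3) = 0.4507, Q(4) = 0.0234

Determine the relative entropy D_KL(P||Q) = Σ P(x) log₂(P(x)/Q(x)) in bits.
0.9232 bits

D_KL(P||Q) = Σ P(x) log₂(P(x)/Q(x))

Computing term by term:
  P(1)·log₂(P(1)/Q(1)) = 0.25·log₂(0.25/0.4642) = -0.22320
  P(2)·log₂(P(2)/Q(2)) = 0.25·log₂(0.25/0.0617) = 0.50465
  P(3)·log₂(P(3)/Q(3)) = 0.25·log₂(0.25/0.4507) = -0.21256
  P(4)·log₂(P(4)/Q(4)) = 0.25·log₂(0.25/0.0234) = 0.85434

D_KL(P||Q) = -0.22320 + 0.50465 - 0.21256 + 0.85434 = 0.92323 ≈ 0.9232 bits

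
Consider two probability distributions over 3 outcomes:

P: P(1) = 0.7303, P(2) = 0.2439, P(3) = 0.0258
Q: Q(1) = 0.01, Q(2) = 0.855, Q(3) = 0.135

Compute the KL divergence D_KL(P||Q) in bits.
4.0179 bits

D_KL(P||Q) = Σ P(x) log₂(P(x)/Q(x))

Computing term by term:
  P(1)·log₂(P(1)/Q(1)) = 0.7303·log₂(0.7303/0.01) = 4.52086
  P(2)·log₂(P(2)/Q(2)) = 0.2439·log₂(0.2439/0.855) = -0.44137
  P(3)·log₂(P(3)/Q(3)) = 0.0258·log₂(0.0258/0.135) = -0.06160

D_KL(P||Q) = 4.52086 - 0.44137 - 0.06160 = 4.01789 ≈ 4.0179 bits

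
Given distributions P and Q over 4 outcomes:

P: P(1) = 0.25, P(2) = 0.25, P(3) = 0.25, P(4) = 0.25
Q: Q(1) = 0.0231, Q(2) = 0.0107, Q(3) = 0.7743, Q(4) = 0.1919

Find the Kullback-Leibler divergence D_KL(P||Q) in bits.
1.6832 bits

D_KL(P||Q) = Σ P(x) log₂(P(x)/Q(x))

Computing term by term:
  P(1)·log₂(P(1)/Q(1)) = 0.25·log₂(0.25/0.0231) = 0.85899
  P(2)·log₂(P(2)/Q(2)) = 0.25·log₂(0.25/0.0107) = 1.13656
  P(3)·log₂(P(3)/Q(3)) = 0.25·log₂(0.25/0.7743) = -0.40774
  P(4)·log₂(P(4)/Q(4)) = 0.25·log₂(0.25/0.1919) = 0.09539

D_KL(P||Q) = 0.85899 + 1.13656 - 0.40774 + 0.09539 = 1.68320 ≈ 1.6832 bits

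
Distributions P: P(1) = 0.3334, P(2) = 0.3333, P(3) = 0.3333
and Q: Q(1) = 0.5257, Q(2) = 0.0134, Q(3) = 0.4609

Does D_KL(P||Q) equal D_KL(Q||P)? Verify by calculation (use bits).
D_KL(P||Q) = 1.1705 bits, D_KL(Q||P) = 0.4988 bits. No — D_KL(P||Q) ≠ D_KL(Q||P) for this pair.

D_KL(P||Q) = Σ P(x) log₂(P(x)/Q(x))

Computing term by term:
  P(1)·log₂(P(1)/Q(1)) = 0.3334·log₂(0.3334/0.5257) = -0.21904
  P(2)·log₂(P(2)/Q(2)) = 0.3333·log₂(0.3333/0.0134) = 1.54535
  P(3)·log₂(P(3)/Q(3)) = 0.3333·log₂(0.3333/0.4609) = -0.15586

D_KL(P||Q) = -0.21904 + 1.54535 - 0.15586 = 1.17045 ≈ 1.1705 bits

D_KL(Q||P) = Σ Q(x) log₂(Q(x)/P(x))

Computing term by term:
  Q(1)·log₂(Q(1)/P(1)) = 0.5257·log₂(0.5257/0.3334) = 0.34538
  Q(2)·log₂(Q(2)/P(2)) = 0.0134·log₂(0.0134/0.3333) = -0.06213
  Q(3)·log₂(Q(3)/P(3)) = 0.4609·log₂(0.4609/0.3333) = 0.21553

D_KL(Q||P) = 0.34538 - 0.06213 + 0.21553 = 0.49878 ≈ 0.4988 bits

These are NOT equal (difference: 0.6717 bits). KL divergence is asymmetric: D_KL(P||Q) ≠ D_KL(Q||P) in general.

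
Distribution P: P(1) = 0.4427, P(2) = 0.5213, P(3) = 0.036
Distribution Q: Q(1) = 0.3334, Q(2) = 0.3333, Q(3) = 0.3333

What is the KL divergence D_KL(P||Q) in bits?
0.4019 bits

D_KL(P||Q) = Σ P(x) log₂(P(x)/Q(x))

Computing term by term:
  P(1)·log₂(P(1)/Q(1)) = 0.4427·log₂(0.4427/0.3334) = 0.18110
  P(2)·log₂(P(2)/Q(2)) = 0.5213·log₂(0.5213/0.3333) = 0.33639
  P(3)·log₂(P(3)/Q(3)) = 0.036·log₂(0.036/0.3333) = -0.11559

D_KL(P||Q) = 0.18110 + 0.33639 - 0.11559 = 0.40190 ≈ 0.4019 bits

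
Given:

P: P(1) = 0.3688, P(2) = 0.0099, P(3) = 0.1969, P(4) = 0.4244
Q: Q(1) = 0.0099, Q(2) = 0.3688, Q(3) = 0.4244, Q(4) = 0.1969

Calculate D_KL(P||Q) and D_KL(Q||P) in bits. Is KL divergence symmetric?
D_KL(P||Q) = 2.1253 bits, D_KL(Q||P) = 2.1253 bits. The two values coincide for this particular pair, but no — KL divergence is not symmetric in general.

D_KL(P||Q) = Σ P(x) log₂(P(x)/Q(x))

Computing term by term:
  P(1)·log₂(P(1)/Q(1)) = 0.3688·log₂(0.3688/0.0099) = 1.92487
  P(2)·log₂(P(2)/Q(2)) = 0.0099·log₂(0.0099/0.3688) = -0.05167
  P(3)·log₂(P(3)/Q(3)) = 0.1969·log₂(0.1969/0.4244) = -0.21816
  P(4)·log₂(P(4)/Q(4)) = 0.4244·log₂(0.4244/0.1969) = 0.47022

D_KL(P||Q) = 1.92487 - 0.05167 - 0.21816 + 0.47022 = 2.12526 ≈ 2.1253 bits

D_KL(Q||P) = Σ Q(x) log₂(Q(x)/P(x))

Computing term by term:
  Q(1)·log₂(Q(1)/P(1)) = 0.0099·log₂(0.0099/0.3688) = -0.05167
  Q(2)·log₂(Q(2)/P(2)) = 0.3688·log₂(0.3688/0.0099) = 1.92487
  Q(3)·log₂(Q(3)/P(3)) = 0.4244·log₂(0.4244/0.1969) = 0.47022
  Q(4)·log₂(Q(4)/P(4)) = 0.1969·log₂(0.1969/0.4244) = -0.21816

D_KL(Q||P) = -0.05167 + 1.92487 + 0.47022 - 0.21816 = 2.12526 ≈ 2.1253 bits

These ARE equal here. Q is P with outcomes relabeled (Q(1) = P(2), Q(2) = P(1), Q(3) = P(4), Q(4) = P(3)) by a relabeling that is its own inverse, so the two sums contain exactly the same terms in a different order. This is a special case — KL divergence is not symmetric in general: D_KL(P||Q) ≠ D_KL(Q||P) for most P, Q.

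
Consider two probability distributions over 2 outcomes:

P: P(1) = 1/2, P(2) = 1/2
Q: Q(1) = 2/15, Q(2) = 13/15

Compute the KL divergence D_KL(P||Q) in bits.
0.5567 bits

D_KL(P||Q) = Σ P(x) log₂(P(x)/Q(x))

Computing term by term:
  P(1)·log₂(P(1)/Q(1)) = (1/2)·log₂((1/2)/(2/15)) = 0.95345
  P(2)·log₂(P(2)/Q(2)) = (1/2)·log₂((1/2)/(13/15)) = -0.39677

D_KL(P||Q) = 0.95345 - 0.39677 = 0.55668 ≈ 0.5567 bits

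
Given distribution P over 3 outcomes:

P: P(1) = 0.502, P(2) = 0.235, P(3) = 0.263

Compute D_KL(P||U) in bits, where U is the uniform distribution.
0.0881 bits

U(i) = 1/3 for all i

D_KL(P||U) = Σ P(x) log₂(P(x) / (1/3))
           = Σ P(x) log₂(P(x)) + log₂(3)
           = log₂(3) - H(P)

H(P) = -Σ P(x) log₂(P(x)):
  -P(1)·log₂(P(1)) = -(0.502)·log₂(0.502) = 0.49911
  -P(2)·log₂(P(2)) = -(0.235)·log₂(0.235) = 0.49098
  -P(3)·log₂(P(3)) = -(0.263)·log₂(0.263) = 0.50677
H(P) = 0.49911 + 0.49098 + 0.50677 = 1.49686 bits

log₂(3) = 1.58496 bits

D_KL(P||U) = 1.58496 - 1.49686 = 0.08810 ≈ 0.0881 bits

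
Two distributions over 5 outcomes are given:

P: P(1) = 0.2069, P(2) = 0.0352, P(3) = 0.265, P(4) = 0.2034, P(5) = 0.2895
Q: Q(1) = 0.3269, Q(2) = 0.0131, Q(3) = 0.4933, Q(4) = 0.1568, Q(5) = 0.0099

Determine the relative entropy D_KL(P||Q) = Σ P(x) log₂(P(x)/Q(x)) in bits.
1.1623 bits

D_KL(P||Q) = Σ P(x) log₂(P(x)/Q(x))

Computing term by term:
  P(1)·log₂(P(1)/Q(1)) = 0.2069·log₂(0.2069/0.3269) = -0.13654
  P(2)·log₂(P(2)/Q(2)) = 0.0352·log₂(0.0352/0.0131) = 0.05020
  P(3)·log₂(P(3)/Q(3)) = 0.265·log₂(0.265/0.4933) = -0.23757
  P(4)·log₂(P(4)/Q(4)) = 0.2034·log₂(0.2034/0.1568) = 0.07636
  P(5)·log₂(P(5)/Q(5)) = 0.2895·log₂(0.2895/0.0099) = 1.40986

D_KL(P||Q) = -0.13654 + 0.05020 - 0.23757 + 0.07636 + 1.40986 = 1.16231 ≈ 1.1623 bits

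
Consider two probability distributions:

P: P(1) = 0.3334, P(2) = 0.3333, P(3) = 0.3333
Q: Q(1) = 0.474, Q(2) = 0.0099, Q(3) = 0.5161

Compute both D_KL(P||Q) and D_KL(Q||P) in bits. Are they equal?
D_KL(P||Q) = 1.3114 bits, D_KL(Q||P) = 0.5160 bits. No, they are not equal.

D_KL(P||Q) = Σ P(x) log₂(P(x)/Q(x))

Computing term by term:
  P(1)·log₂(P(1)/Q(1)) = 0.3334·log₂(0.3334/0.474) = -0.16924
  P(2)·log₂(P(2)/Q(2)) = 0.3333·log₂(0.3333/0.0099) = 1.69091
  P(3)·log₂(P(3)/Q(3)) = 0.3333·log₂(0.3333/0.5161) = -0.21026

D_KL(P||Q) = -0.16924 + 1.69091 - 0.21026 = 1.31141 ≈ 1.3114 bits

D_KL(Q||P) = Σ Q(x) log₂(Q(x)/P(x))

Computing term by term:
  Q(1)·log₂(Q(1)/P(1)) = 0.474·log₂(0.474/0.3334) = 0.24062
  Q(2)·log₂(Q(2)/P(2)) = 0.0099·log₂(0.0099/0.3333) = -0.05023
  Q(3)·log₂(Q(3)/P(3)) = 0.5161·log₂(0.5161/0.3333) = 0.32557

D_KL(Q||P) = 0.24062 - 0.05023 + 0.32557 = 0.51596 ≈ 0.5160 bits

These are NOT equal (difference: 0.7954 bits). KL divergence is asymmetric: D_KL(P||Q) ≠ D_KL(Q||P) in general.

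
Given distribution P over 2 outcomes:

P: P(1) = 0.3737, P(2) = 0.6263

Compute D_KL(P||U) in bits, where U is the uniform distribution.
0.0465 bits

U(i) = 1/2 for all i

D_KL(P||U) = Σ P(x) log₂(P(x) / (1/2))
           = Σ P(x) log₂(P(x)) + log₂(2)
           = log₂(2) - H(P)

H(P) = -Σ P(x) log₂(P(x)):
  -P(1)·log₂(P(1)) = -(0.3737)·log₂(0.3737) = 0.53067
  -P(2)·log₂(P(2)) = -(0.6263)·log₂(0.6263) = 0.42280
H(P) = 0.53067 + 0.42280 = 0.95347 bits

log₂(2) = 1.00000 bits

D_KL(P||U) = 1.00000 - 0.95347 = 0.04653 ≈ 0.0465 bits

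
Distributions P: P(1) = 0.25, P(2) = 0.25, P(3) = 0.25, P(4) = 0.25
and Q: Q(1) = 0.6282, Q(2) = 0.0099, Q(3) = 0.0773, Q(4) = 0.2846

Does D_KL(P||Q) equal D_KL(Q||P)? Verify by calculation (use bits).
D_KL(P||Q) = 1.2089 bits, D_KL(Q||P) = 0.7113 bits. No — D_KL(P||Q) ≠ D_KL(Q||P) for this pair.

D_KL(P||Q) = Σ P(x) log₂(P(x)/Q(x))

Computing term by term:
  P(1)·log₂(P(1)/Q(1)) = 0.25·log₂(0.25/0.6282) = -0.33232
  P(2)·log₂(P(2)/Q(2)) = 0.25·log₂(0.25/0.0099) = 1.16459
  P(3)·log₂(P(3)/Q(3)) = 0.25·log₂(0.25/0.0773) = 0.42335
  P(4)·log₂(P(4)/Q(4)) = 0.25·log₂(0.25/0.2846) = -0.04675

D_KL(P||Q) = -0.33232 + 1.16459 + 0.42335 - 0.04675 = 1.20887 ≈ 1.2089 bits

D_KL(Q||P) = Σ Q(x) log₂(Q(x)/P(x))

Computing term by term:
  Q(1)·log₂(Q(1)/P(1)) = 0.6282·log₂(0.6282/0.25) = 0.83506
  Q(2)·log₂(Q(2)/P(2)) = 0.0099·log₂(0.0099/0.25) = -0.04612
  Q(3)·log₂(Q(3)/P(3)) = 0.0773·log₂(0.0773/0.25) = -0.13090
  Q(4)·log₂(Q(4)/P(4)) = 0.2846·log₂(0.2846/0.25) = 0.05322

D_KL(Q||P) = 0.83506 - 0.04612 - 0.13090 + 0.05322 = 0.71126 ≈ 0.7113 bits

These are NOT equal (difference: 0.4976 bits). KL divergence is asymmetric: D_KL(P||Q) ≠ D_KL(Q||P) in general.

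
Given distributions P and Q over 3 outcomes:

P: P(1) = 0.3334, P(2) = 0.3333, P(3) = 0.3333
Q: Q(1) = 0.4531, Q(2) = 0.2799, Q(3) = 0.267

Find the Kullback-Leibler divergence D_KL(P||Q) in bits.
0.0431 bits

D_KL(P||Q) = Σ P(x) log₂(P(x)/Q(x))

Computing term by term:
  P(1)·log₂(P(1)/Q(1)) = 0.3334·log₂(0.3334/0.4531) = -0.14755
  P(2)·log₂(P(2)/Q(2)) = 0.3333·log₂(0.3333/0.2799) = 0.08396
  P(3)·log₂(P(3)/Q(3)) = 0.3333·log₂(0.3333/0.267) = 0.10665

D_KL(P||Q) = -0.14755 + 0.08396 + 0.10665 = 0.04306 ≈ 0.0431 bits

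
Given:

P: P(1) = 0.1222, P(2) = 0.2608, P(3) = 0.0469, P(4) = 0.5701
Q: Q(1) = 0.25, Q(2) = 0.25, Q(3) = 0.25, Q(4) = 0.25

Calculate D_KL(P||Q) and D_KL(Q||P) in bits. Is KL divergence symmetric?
D_KL(P||Q) = 0.4545 bits, D_KL(Q||P) = 0.5492 bits. No, KL divergence is not symmetric.

D_KL(P||Q) = Σ P(x) log₂(P(x)/Q(x))

Computing term by term:
  P(1)·log₂(P(1)/Q(1)) = 0.1222·log₂(0.1222/0.25) = -0.12619
  P(2)·log₂(P(2)/Q(2)) = 0.2608·log₂(0.2608/0.25) = 0.01591
  P(3)·log₂(P(3)/Q(3)) = 0.0469·log₂(0.0469/0.25) = -0.11323
  P(4)·log₂(P(4)/Q(4)) = 0.5701·log₂(0.5701/0.25) = 0.67801

D_KL(P||Q) = -0.12619 + 0.01591 - 0.11323 + 0.67801 = 0.45450 ≈ 0.4545 bits

D_KL(Q||P) = Σ Q(x) log₂(Q(x)/P(x))

Computing term by term:
  Q(1)·log₂(Q(1)/P(1)) = 0.25·log₂(0.25/0.1222) = 0.25817
  Q(2)·log₂(Q(2)/P(2)) = 0.25·log₂(0.25/0.2608) = -0.01525
  Q(3)·log₂(Q(3)/P(3)) = 0.25·log₂(0.25/0.0469) = 0.60357
  Q(4)·log₂(Q(4)/P(4)) = 0.25·log₂(0.25/0.5701) = -0.29732

D_KL(Q||P) = 0.25817 - 0.01525 + 0.60357 - 0.29732 = 0.54917 ≈ 0.5492 bits

These are NOT equal (difference: 0.0947 bits). KL divergence is asymmetric: D_KL(P||Q) ≠ D_KL(Q||P) in general.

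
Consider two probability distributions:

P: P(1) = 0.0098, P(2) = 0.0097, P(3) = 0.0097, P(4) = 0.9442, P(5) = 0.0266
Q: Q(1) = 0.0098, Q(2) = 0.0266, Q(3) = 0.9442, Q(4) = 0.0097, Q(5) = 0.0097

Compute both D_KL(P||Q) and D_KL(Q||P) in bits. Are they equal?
D_KL(P||Q) = 6.1969 bits, D_KL(Q||P) = 6.1969 bits. Yes, in this case they are equal (although KL divergence is not symmetric in general).

D_KL(P||Q) = Σ P(x) log₂(P(x)/Q(x))

Computing term by term:
  P(1)·log₂(P(1)/Q(1)) = 0.0098·log₂(0.0098/0.0098) = 0.00000
  P(2)·log₂(P(2)/Q(2)) = 0.0097·log₂(0.0097/0.0266) = -0.01412
  P(3)·log₂(P(3)/Q(3)) = 0.0097·log₂(0.0097/0.9442) = -0.06407
  P(4)·log₂(P(4)/Q(4)) = 0.9442·log₂(0.9442/0.0097) = 6.23641
  P(5)·log₂(P(5)/Q(5)) = 0.0266·log₂(0.0266/0.0097) = 0.03871

D_KL(P||Q) = 0.00000 - 0.01412 - 0.06407 + 6.23641 + 0.03871 = 6.19693 ≈ 6.1969 bits

D_KL(Q||P) = Σ Q(x) log₂(Q(x)/P(x))

Computing term by term:
  Q(1)·log₂(Q(1)/P(1)) = 0.0098·log₂(0.0098/0.0098) = 0.00000
  Q(2)·log₂(Q(2)/P(2)) = 0.0266·log₂(0.0266/0.0097) = 0.03871
  Q(3)·log₂(Q(3)/P(3)) = 0.9442·log₂(0.9442/0.0097) = 6.23641
  Q(4)·log₂(Q(4)/P(4)) = 0.0097·log₂(0.0097/0.9442) = -0.06407
  Q(5)·log₂(Q(5)/P(5)) = 0.0097·log₂(0.0097/0.0266) = -0.01412

D_KL(Q||P) = 0.00000 + 0.03871 + 6.23641 - 0.06407 - 0.01412 = 6.19693 ≈ 6.1969 bits

These ARE equal here. Q is P with outcomes relabeled (Q(2) = P(5), Q(3) = P(4), Q(4) = P(3), Q(5) = P(2)) by a relabeling that is its own inverse, so the two sums contain exactly the same terms in a different order. This is a special case — KL divergence is not symmetric in general: D_KL(P||Q) ≠ D_KL(Q||P) for most P, Q.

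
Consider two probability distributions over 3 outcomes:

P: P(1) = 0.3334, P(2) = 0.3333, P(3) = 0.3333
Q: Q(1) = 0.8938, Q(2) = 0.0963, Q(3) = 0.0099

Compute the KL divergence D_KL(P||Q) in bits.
1.8136 bits

D_KL(P||Q) = Σ P(x) log₂(P(x)/Q(x))

Computing term by term:
  P(1)·log₂(P(1)/Q(1)) = 0.3334·log₂(0.3334/0.8938) = -0.47433
  P(2)·log₂(P(2)/Q(2)) = 0.3333·log₂(0.3333/0.0963) = 0.59701
  P(3)·log₂(P(3)/Q(3)) = 0.3333·log₂(0.3333/0.0099) = 1.69091

D_KL(P||Q) = -0.47433 + 0.59701 + 1.69091 = 1.81359 ≈ 1.8136 bits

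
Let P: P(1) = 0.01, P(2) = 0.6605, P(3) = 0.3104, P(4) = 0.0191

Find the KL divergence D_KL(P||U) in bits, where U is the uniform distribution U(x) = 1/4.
0.9054 bits

U(i) = 1/4 for all i

D_KL(P||U) = Σ P(x) log₂(P(x) / (1/4))
           = Σ P(x) log₂(P(x)) + log₂(4)
           = log₂(4) - H(P)

H(P) = -Σ P(x) log₂(P(x)):
  -P(1)·log₂(P(1)) = -(0.01)·log₂(0.01) = 0.06644
  -P(2)·log₂(P(2)) = -(0.6605)·log₂(0.6605) = 0.39522
  -P(3)·log₂(P(3)) = -(0.3104)·log₂(0.3104) = 0.52389
  -P(4)·log₂(P(4)) = -(0.0191)·log₂(0.0191) = 0.10907
H(P) = 0.06644 + 0.39522 + 0.52389 + 0.10907 = 1.09462 bits

log₂(4) = 2.00000 bits

D_KL(P||U) = 2.00000 - 1.09462 = 0.90538 ≈ 0.9054 bits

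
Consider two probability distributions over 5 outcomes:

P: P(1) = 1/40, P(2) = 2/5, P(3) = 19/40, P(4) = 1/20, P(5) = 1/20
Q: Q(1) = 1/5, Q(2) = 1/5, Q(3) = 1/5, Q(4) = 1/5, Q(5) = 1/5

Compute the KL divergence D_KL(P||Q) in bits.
0.7178 bits

D_KL(P||Q) = Σ P(x) log₂(P(x)/Q(x))

Computing term by term:
  P(1)·log₂(P(1)/Q(1)) = (1/40)·log₂((1/40)/(1/5)) = -0.07500
  P(2)·log₂(P(2)/Q(2)) = (2/5)·log₂((2/5)/(1/5)) = 0.40000
  P(3)·log₂(P(3)/Q(3)) = (19/40)·log₂((19/40)/(1/5)) = 0.59277
  P(4)·log₂(P(4)/Q(4)) = (1/20)·log₂((1/20)/(1/5)) = -0.10000
  P(5)·log₂(P(5)/Q(5)) = (1/20)·log₂((1/20)/(1/5)) = -0.10000

D_KL(P||Q) = -0.07500 + 0.40000 + 0.59277 - 0.10000 - 0.10000 = 0.71777 ≈ 0.7178 bits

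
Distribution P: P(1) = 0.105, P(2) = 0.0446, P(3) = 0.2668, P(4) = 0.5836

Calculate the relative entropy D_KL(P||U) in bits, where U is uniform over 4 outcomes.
0.4965 bits

U(i) = 1/4 for all i

D_KL(P||U) = Σ P(x) log₂(P(x) / (1/4))
           = Σ P(x) log₂(P(x)) + log₂(4)
           = log₂(4) - H(P)

H(P) = -Σ P(x) log₂(P(x)):
  -P(1)·log₂(P(1)) = -(0.105)·log₂(0.105) = 0.34141
  -P(2)·log₂(P(2)) = -(0.0446)·log₂(0.0446) = 0.20011
  -P(3)·log₂(P(3)) = -(0.2668)·log₂(0.2668) = 0.50857
  -P(4)·log₂(P(4)) = -(0.5836)·log₂(0.5836) = 0.45343
H(P) = 0.34141 + 0.20011 + 0.50857 + 0.45343 = 1.50352 bits

log₂(4) = 2.00000 bits

D_KL(P||U) = 2.00000 - 1.50352 = 0.49648 ≈ 0.4965 bits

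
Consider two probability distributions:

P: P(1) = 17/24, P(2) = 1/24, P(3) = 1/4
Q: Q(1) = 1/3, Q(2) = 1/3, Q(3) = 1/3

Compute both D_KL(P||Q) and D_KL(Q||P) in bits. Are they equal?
D_KL(P||Q) = 0.5415 bits, D_KL(Q||P) = 0.7759 bits. No, they are not equal.

D_KL(P||Q) = Σ P(x) log₂(P(x)/Q(x))

Computing term by term:
  P(1)·log₂(P(1)/Q(1)) = (17/24)·log₂((17/24)/(1/3)) = 0.77029
  P(2)·log₂(P(2)/Q(2)) = (1/24)·log₂((1/24)/(1/3)) = -0.12500
  P(3)·log₂(P(3)/Q(3)) = (1/4)·log₂((1/4)/(1/3)) = -0.10376

D_KL(P||Q) = 0.77029 - 0.12500 - 0.10376 = 0.54153 ≈ 0.5415 bits

D_KL(Q||P) = Σ Q(x) log₂(Q(x)/P(x))

Computing term by term:
  Q(1)·log₂(Q(1)/P(1)) = (1/3)·log₂((1/3)/(17/24)) = -0.36249
  Q(2)·log₂(Q(2)/P(2)) = (1/3)·log₂((1/3)/(1/24)) = 1.00000
  Q(3)·log₂(Q(3)/P(3)) = (1/3)·log₂((1/3)/(1/4)) = 0.13835

D_KL(Q||P) = -0.36249 + 1.00000 + 0.13835 = 0.77586 ≈ 0.7759 bits

These are NOT equal (difference: 0.2344 bits). KL divergence is asymmetric: D_KL(P||Q) ≠ D_KL(Q||P) in general.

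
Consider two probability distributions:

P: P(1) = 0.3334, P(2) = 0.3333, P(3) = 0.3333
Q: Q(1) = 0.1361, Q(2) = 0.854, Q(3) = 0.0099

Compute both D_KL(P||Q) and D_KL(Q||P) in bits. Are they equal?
D_KL(P||Q) = 1.6694 bits, D_KL(Q||P) = 0.9331 bits. No, they are not equal.

D_KL(P||Q) = Σ P(x) log₂(P(x)/Q(x))

Computing term by term:
  P(1)·log₂(P(1)/Q(1)) = 0.3334·log₂(0.3334/0.1361) = 0.43095
  P(2)·log₂(P(2)/Q(2)) = 0.3333·log₂(0.3333/0.854) = -0.45243
  P(3)·log₂(P(3)/Q(3)) = 0.3333·log₂(0.3333/0.0099) = 1.69091

D_KL(P||Q) = 0.43095 - 0.45243 + 1.69091 = 1.66943 ≈ 1.6694 bits

D_KL(Q||P) = Σ Q(x) log₂(Q(x)/P(x))

Computing term by term:
  Q(1)·log₂(Q(1)/P(1)) = 0.1361·log₂(0.1361/0.3334) = -0.17592
  Q(2)·log₂(Q(2)/P(2)) = 0.854·log₂(0.854/0.3333) = 1.15923
  Q(3)·log₂(Q(3)/P(3)) = 0.0099·log₂(0.0099/0.3333) = -0.05023

D_KL(Q||P) = -0.17592 + 1.15923 - 0.05023 = 0.93308 ≈ 0.9331 bits

These are NOT equal (difference: 0.7363 bits). KL divergence is asymmetric: D_KL(P||Q) ≠ D_KL(Q||P) in general.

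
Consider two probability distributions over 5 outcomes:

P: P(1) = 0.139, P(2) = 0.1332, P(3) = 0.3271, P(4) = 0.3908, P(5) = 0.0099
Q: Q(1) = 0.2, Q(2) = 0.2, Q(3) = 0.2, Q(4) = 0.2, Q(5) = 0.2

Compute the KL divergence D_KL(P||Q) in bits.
0.4158 bits

D_KL(P||Q) = Σ P(x) log₂(P(x)/Q(x))

Computing term by term:
  P(1)·log₂(P(1)/Q(1)) = 0.139·log₂(0.139/0.2) = -0.07296
  P(2)·log₂(P(2)/Q(2)) = 0.1332·log₂(0.1332/0.2) = -0.07811
  P(3)·log₂(P(3)/Q(3)) = 0.3271·log₂(0.3271/0.2) = 0.23215
  P(4)·log₂(P(4)/Q(4)) = 0.3908·log₂(0.3908/0.2) = 0.37768
  P(5)·log₂(P(5)/Q(5)) = 0.0099·log₂(0.0099/0.2) = -0.04293

D_KL(P||Q) = -0.07296 - 0.07811 + 0.23215 + 0.37768 - 0.04293 = 0.41583 ≈ 0.4158 bits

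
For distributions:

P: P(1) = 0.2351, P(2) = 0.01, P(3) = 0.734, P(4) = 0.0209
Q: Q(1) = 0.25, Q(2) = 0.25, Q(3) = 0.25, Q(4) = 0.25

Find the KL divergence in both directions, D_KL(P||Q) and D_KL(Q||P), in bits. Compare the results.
D_KL(P||Q) = 0.9984 bits, D_KL(Q||P) = 1.6898 bits. D_KL(Q||P) is larger than D_KL(P||Q) by 0.6914 bits; the two directions differ.

D_KL(P||Q) = Σ P(x) log₂(P(x)/Q(x))

Computing term by term:
  P(1)·log₂(P(1)/Q(1)) = 0.2351·log₂(0.2351/0.25) = -0.02084
  P(2)·log₂(P(2)/Q(2)) = 0.01·log₂(0.01/0.25) = -0.04644
  P(3)·log₂(P(3)/Q(3)) = 0.734·log₂(0.734/0.25) = 1.14053
  P(4)·log₂(P(4)/Q(4)) = 0.0209·log₂(0.0209/0.25) = -0.07483

D_KL(P||Q) = -0.02084 - 0.04644 + 1.14053 - 0.07483 = 0.99842 ≈ 0.9984 bits

D_KL(Q||P) = Σ Q(x) log₂(Q(x)/P(x))

Computing term by term:
  Q(1)·log₂(Q(1)/P(1)) = 0.25·log₂(0.25/0.2351) = 0.02216
  Q(2)·log₂(Q(2)/P(2)) = 0.25·log₂(0.25/0.01) = 1.16096
  Q(3)·log₂(Q(3)/P(3)) = 0.25·log₂(0.25/0.734) = -0.38846
  Q(4)·log₂(Q(4)/P(4)) = 0.25·log₂(0.25/0.0209) = 0.89509

D_KL(Q||P) = 0.02216 + 1.16096 - 0.38846 + 0.89509 = 1.68975 ≈ 1.6898 bits

These are NOT equal (difference: 0.6914 bits). KL divergence is asymmetric: D_KL(P||Q) ≠ D_KL(Q||P) in general.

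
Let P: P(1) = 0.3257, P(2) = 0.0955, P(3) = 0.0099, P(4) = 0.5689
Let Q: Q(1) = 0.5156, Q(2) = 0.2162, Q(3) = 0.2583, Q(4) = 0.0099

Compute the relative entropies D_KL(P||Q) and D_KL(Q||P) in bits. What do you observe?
D_KL(P||Q) = 2.9500 bits, D_KL(Q||P) = 1.7541 bits. The two directions give different values (D_KL(P||Q) exceeds D_KL(Q||P) by 1.1959 bits): KL divergence is asymmetric.

D_KL(P||Q) = Σ P(x) log₂(P(x)/Q(x))

Computing term by term:
  P(1)·log₂(P(1)/Q(1)) = 0.3257·log₂(0.3257/0.5156) = -0.21584
  P(2)·log₂(P(2)/Q(2)) = 0.0955·log₂(0.0955/0.2162) = -0.11257
  P(3)·log₂(P(3)/Q(3)) = 0.0099·log₂(0.0099/0.2583) = -0.04658
  P(4)·log₂(P(4)/Q(4)) = 0.5689·log₂(0.5689/0.0099) = 3.32499

D_KL(P||Q) = -0.21584 - 0.11257 - 0.04658 + 3.32499 = 2.95000 ≈ 2.9500 bits

D_KL(Q||P) = Σ Q(x) log₂(Q(x)/P(x))

Computing term by term:
  Q(1)·log₂(Q(1)/P(1)) = 0.5156·log₂(0.5156/0.3257) = 0.34169
  Q(2)·log₂(Q(2)/P(2)) = 0.2162·log₂(0.2162/0.0955) = 0.25486
  Q(3)·log₂(Q(3)/P(3)) = 0.2583·log₂(0.2583/0.0099) = 1.21542
  Q(4)·log₂(Q(4)/P(4)) = 0.0099·log₂(0.0099/0.5689) = -0.05786

D_KL(Q||P) = 0.34169 + 0.25486 + 1.21542 - 0.05786 = 1.75411 ≈ 1.7541 bits

These are NOT equal (difference: 1.1959 bits). KL divergence is asymmetric: D_KL(P||Q) ≠ D_KL(Q||P) in general.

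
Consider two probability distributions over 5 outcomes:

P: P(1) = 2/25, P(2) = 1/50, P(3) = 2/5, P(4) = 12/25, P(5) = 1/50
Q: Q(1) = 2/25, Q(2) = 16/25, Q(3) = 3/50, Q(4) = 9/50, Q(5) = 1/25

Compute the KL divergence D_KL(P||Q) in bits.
1.6540 bits

D_KL(P||Q) = Σ P(x) log₂(P(x)/Q(x))

Computing term by term:
  P(1)·log₂(P(1)/Q(1)) = (2/25)·log₂((2/25)/(2/25)) = 0.00000
  P(2)·log₂(P(2)/Q(2)) = (1/50)·log₂((1/50)/(16/25)) = -0.10000
  P(3)·log₂(P(3)/Q(3)) = (2/5)·log₂((2/5)/(3/50)) = 1.09479
  P(4)·log₂(P(4)/Q(4)) = (12/25)·log₂((12/25)/(9/50)) = 0.67922
  P(5)·log₂(P(5)/Q(5)) = (1/50)·log₂((1/50)/(1/25)) = -0.02000

D_KL(P||Q) = 0.00000 - 0.10000 + 1.09479 + 0.67922 - 0.02000 = 1.65401 ≈ 1.6540 bits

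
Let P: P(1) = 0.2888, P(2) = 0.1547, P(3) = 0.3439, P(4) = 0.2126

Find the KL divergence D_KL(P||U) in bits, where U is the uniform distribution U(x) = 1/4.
0.0615 bits

U(i) = 1/4 for all i

D_KL(P||U) = Σ P(x) log₂(P(x) / (1/4))
           = Σ P(x) log₂(P(x)) + log₂(4)
           = log₂(4) - H(P)

H(P) = -Σ P(x) log₂(P(x)):
  -P(1)·log₂(P(1)) = -(0.2888)·log₂(0.2888) = 0.51749
  -P(2)·log₂(P(2)) = -(0.1547)·log₂(0.1547) = 0.41652
  -P(3)·log₂(P(3)) = -(0.3439)·log₂(0.3439) = 0.52959
  -P(4)·log₂(P(4)) = -(0.2126)·log₂(0.2126) = 0.47490
H(P) = 0.51749 + 0.41652 + 0.52959 + 0.47490 = 1.93850 bits

log₂(4) = 2.00000 bits

D_KL(P||U) = 2.00000 - 1.93850 = 0.06150 ≈ 0.0615 bits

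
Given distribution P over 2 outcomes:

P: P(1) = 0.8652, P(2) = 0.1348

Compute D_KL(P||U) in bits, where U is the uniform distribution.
0.4295 bits

U(i) = 1/2 for all i

D_KL(P||U) = Σ P(x) log₂(P(x) / (1/2))
           = Σ P(x) log₂(P(x)) + log₂(2)
           = log₂(2) - H(P)

H(P) = -Σ P(x) log₂(P(x)):
  -P(1)·log₂(P(1)) = -(0.8652)·log₂(0.8652) = 0.18074
  -P(2)·log₂(P(2)) = -(0.1348)·log₂(0.1348) = 0.38972
H(P) = 0.18074 + 0.38972 = 0.57046 bits

log₂(2) = 1.00000 bits

D_KL(P||U) = 1.00000 - 0.57046 = 0.42954 ≈ 0.4295 bits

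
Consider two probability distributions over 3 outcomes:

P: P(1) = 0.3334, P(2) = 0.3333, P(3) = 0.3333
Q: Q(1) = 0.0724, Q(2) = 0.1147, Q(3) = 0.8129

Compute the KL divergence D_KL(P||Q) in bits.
0.8188 bits

D_KL(P||Q) = Σ P(x) log₂(P(x)/Q(x))

Computing term by term:
  P(1)·log₂(P(1)/Q(1)) = 0.3334·log₂(0.3334/0.0724) = 0.73454
  P(2)·log₂(P(2)/Q(2)) = 0.3333·log₂(0.3333/0.1147) = 0.51293
  P(3)·log₂(P(3)/Q(3)) = 0.3333·log₂(0.3333/0.8129) = -0.42871

D_KL(P||Q) = 0.73454 + 0.51293 - 0.42871 = 0.81876 ≈ 0.8188 bits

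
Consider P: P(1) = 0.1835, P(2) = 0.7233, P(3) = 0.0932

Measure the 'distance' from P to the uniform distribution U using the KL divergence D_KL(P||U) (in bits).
0.4790 bits

U(i) = 1/3 for all i

D_KL(P||U) = Σ P(x) log₂(P(x) / (1/3))
           = Σ P(x) log₂(P(x)) + log₂(3)
           = log₂(3) - H(P)

H(P) = -Σ P(x) log₂(P(x)):
  -P(1)·log₂(P(1)) = -(0.1835)·log₂(0.1835) = 0.44887
  -P(2)·log₂(P(2)) = -(0.7233)·log₂(0.7233) = 0.33802
  -P(3)·log₂(P(3)) = -(0.0932)·log₂(0.0932) = 0.31907
H(P) = 0.44887 + 0.33802 + 0.31907 = 1.10596 bits

log₂(3) = 1.58496 bits

D_KL(P||U) = 1.58496 - 1.10596 = 0.47900 ≈ 0.4790 bits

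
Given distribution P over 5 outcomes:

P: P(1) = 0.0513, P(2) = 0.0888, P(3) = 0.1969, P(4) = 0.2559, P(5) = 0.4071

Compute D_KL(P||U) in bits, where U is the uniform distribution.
0.2993 bits

U(i) = 1/5 for all i

D_KL(P||U) = Σ P(x) log₂(P(x) / (1/5))
           = Σ P(x) log₂(P(x)) + log₂(5)
           = log₂(5) - H(P)

H(P) = -Σ P(x) log₂(P(x)):
  -P(1)·log₂(P(1)) = -(0.0513)·log₂(0.0513) = 0.21982
  -P(2)·log₂(P(2)) = -(0.0888)·log₂(0.0888) = 0.31020
  -P(3)·log₂(P(3)) = -(0.1969)·log₂(0.1969) = 0.46163
  -P(4)·log₂(P(4)) = -(0.2559)·log₂(0.2559) = 0.50319
  -P(5)·log₂(P(5)) = -(0.4071)·log₂(0.4071) = 0.52782
H(P) = 0.21982 + 0.31020 + 0.46163 + 0.50319 + 0.52782 = 2.02266 bits

log₂(5) = 2.32193 bits

D_KL(P||U) = 2.32193 - 2.02266 = 0.29927 ≈ 0.2993 bits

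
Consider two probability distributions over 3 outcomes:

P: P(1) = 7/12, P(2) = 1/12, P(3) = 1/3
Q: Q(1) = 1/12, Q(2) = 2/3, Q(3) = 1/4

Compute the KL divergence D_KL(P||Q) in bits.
1.5260 bits

D_KL(P||Q) = Σ P(x) log₂(P(x)/Q(x))

Computing term by term:
  P(1)·log₂(P(1)/Q(1)) = (7/12)·log₂((7/12)/(1/12)) = 1.63762
  P(2)·log₂(P(2)/Q(2)) = (1/12)·log₂((1/12)/(2/3)) = -0.25000
  P(3)·log₂(P(3)/Q(3)) = (1/3)·log₂((1/3)/(1/4)) = 0.13835

D_KL(P||Q) = 1.63762 - 0.25000 + 0.13835 = 1.52597 ≈ 1.5260 bits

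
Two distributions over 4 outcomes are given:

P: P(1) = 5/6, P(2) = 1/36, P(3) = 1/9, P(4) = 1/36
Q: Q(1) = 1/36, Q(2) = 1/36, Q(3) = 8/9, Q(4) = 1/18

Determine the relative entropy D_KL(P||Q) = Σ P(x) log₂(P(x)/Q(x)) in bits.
3.7280 bits

D_KL(P||Q) = Σ P(x) log₂(P(x)/Q(x))

Computing term by term:
  P(1)·log₂(P(1)/Q(1)) = (5/6)·log₂((5/6)/(1/36)) = 4.08908
  P(2)·log₂(P(2)/Q(2)) = (1/36)·log₂((1/36)/(1/36)) = 0.00000
  P(3)·log₂(P(3)/Q(3)) = (1/9)·log₂((1/9)/(8/9)) = -0.33333
  P(4)·log₂(P(4)/Q(4)) = (1/36)·log₂((1/36)/(1/18)) = -0.02778

D_KL(P||Q) = 4.08908 + 0.00000 - 0.33333 - 0.02778 = 3.72797 ≈ 3.7280 bits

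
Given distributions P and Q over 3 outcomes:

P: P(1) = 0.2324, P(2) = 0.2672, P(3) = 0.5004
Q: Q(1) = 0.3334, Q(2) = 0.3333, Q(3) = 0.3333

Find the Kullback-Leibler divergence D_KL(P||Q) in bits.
0.0872 bits

D_KL(P||Q) = Σ P(x) log₂(P(x)/Q(x))

Computing term by term:
  P(1)·log₂(P(1)/Q(1)) = 0.2324·log₂(0.2324/0.3334) = -0.12100
  P(2)·log₂(P(2)/Q(2)) = 0.2672·log₂(0.2672/0.3333) = -0.08521
  P(3)·log₂(P(3)/Q(3)) = 0.5004·log₂(0.5004/0.3333) = 0.29336

D_KL(P||Q) = -0.12100 - 0.08521 + 0.29336 = 0.08715 ≈ 0.0872 bits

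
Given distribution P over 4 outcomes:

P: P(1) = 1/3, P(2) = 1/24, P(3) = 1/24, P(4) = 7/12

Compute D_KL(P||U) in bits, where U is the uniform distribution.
0.6360 bits

U(i) = 1/4 for all i

D_KL(P||U) = Σ P(x) log₂(P(x) / (1/4))
           = Σ P(x) log₂(P(x)) + log₂(4)
           = log₂(4) - H(P)

H(P) = -Σ P(x) log₂(P(x)):
  -P(1)·log₂(P(1)) = -(1/3)·log₂(1/3) = 0.52832
  -P(2)·log₂(P(2)) = -(1/24)·log₂(1/24) = 0.19104
  -P(3)·log₂(P(3)) = -(1/24)·log₂(1/24) = 0.19104
  -P(4)·log₂(P(4)) = -(7/12)·log₂(7/12) = 0.45360
H(P) = 0.52832 + 0.19104 + 0.19104 + 0.45360 = 1.36400 bits

log₂(4) = 2.00000 bits

D_KL(P||U) = 2.00000 - 1.36400 = 0.63600 ≈ 0.6360 bits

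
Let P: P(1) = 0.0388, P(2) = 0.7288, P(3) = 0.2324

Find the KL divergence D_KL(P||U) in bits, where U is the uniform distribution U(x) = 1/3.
0.5812 bits

U(i) = 1/3 for all i

D_KL(P||U) = Σ P(x) log₂(P(x) / (1/3))
           = Σ P(x) log₂(P(x)) + log₂(3)
           = log₂(3) - H(P)

H(P) = -Σ P(x) log₂(P(x)):
  -P(1)·log₂(P(1)) = -(0.0388)·log₂(0.0388) = 0.18189
  -P(2)·log₂(P(2)) = -(0.7288)·log₂(0.7288) = 0.33263
  -P(3)·log₂(P(3)) = -(0.2324)·log₂(0.2324) = 0.48928
H(P) = 0.18189 + 0.33263 + 0.48928 = 1.00380 bits

log₂(3) = 1.58496 bits

D_KL(P||U) = 1.58496 - 1.00380 = 0.58116 ≈ 0.5812 bits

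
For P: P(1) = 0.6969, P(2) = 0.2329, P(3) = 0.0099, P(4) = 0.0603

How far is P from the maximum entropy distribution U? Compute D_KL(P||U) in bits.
0.8371 bits

U(i) = 1/4 for all i

D_KL(P||U) = Σ P(x) log₂(P(x) / (1/4))
           = Σ P(x) log₂(P(x)) + log₂(4)
           = log₂(4) - H(P)

H(P) = -Σ P(x) log₂(P(x)):
  -P(1)·log₂(P(1)) = -(0.6969)·log₂(0.6969) = 0.36307
  -P(2)·log₂(P(2)) = -(0.2329)·log₂(0.2329) = 0.48961
  -P(3)·log₂(P(3)) = -(0.0099)·log₂(0.0099) = 0.06592
  -P(4)·log₂(P(4)) = -(0.0603)·log₂(0.0603) = 0.24432
H(P) = 0.36307 + 0.48961 + 0.06592 + 0.24432 = 1.16292 bits

log₂(4) = 2.00000 bits

D_KL(P||U) = 2.00000 - 1.16292 = 0.83708 ≈ 0.8371 bits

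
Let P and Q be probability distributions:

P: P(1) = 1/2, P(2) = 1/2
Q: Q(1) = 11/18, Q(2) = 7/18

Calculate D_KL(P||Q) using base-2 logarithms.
0.0365 bits

D_KL(P||Q) = Σ P(x) log₂(P(x)/Q(x))

Computing term by term:
  P(1)·log₂(P(1)/Q(1)) = (1/2)·log₂((1/2)/(11/18)) = -0.14475
  P(2)·log₂(P(2)/Q(2)) = (1/2)·log₂((1/2)/(7/18)) = 0.18129

D_KL(P||Q) = -0.14475 + 0.18129 = 0.03654 ≈ 0.0365 bits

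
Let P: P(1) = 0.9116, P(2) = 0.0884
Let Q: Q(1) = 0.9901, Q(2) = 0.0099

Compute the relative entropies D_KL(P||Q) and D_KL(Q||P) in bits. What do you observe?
D_KL(P||Q) = 0.1706 bits, D_KL(Q||P) = 0.0867 bits. The two directions give different values (D_KL(P||Q) exceeds D_KL(Q||P) by 0.0839 bits): KL divergence is asymmetric.

D_KL(P||Q) = Σ P(x) log₂(P(x)/Q(x))

Computing term by term:
  P(1)·log₂(P(1)/Q(1)) = 0.9116·log₂(0.9116/0.9901) = -0.10864
  P(2)·log₂(P(2)/Q(2)) = 0.0884·log₂(0.0884/0.0099) = 0.27922

D_KL(P||Q) = -0.10864 + 0.27922 = 0.17058 ≈ 0.1706 bits

D_KL(Q||P) = Σ Q(x) log₂(Q(x)/P(x))

Computing term by term:
  Q(1)·log₂(Q(1)/P(1)) = 0.9901·log₂(0.9901/0.9116) = 0.11799
  Q(2)·log₂(Q(2)/P(2)) = 0.0099·log₂(0.0099/0.0884) = -0.03127

D_KL(Q||P) = 0.11799 - 0.03127 = 0.08672 ≈ 0.0867 bits

These are NOT equal (difference: 0.0839 bits). KL divergence is asymmetric: D_KL(P||Q) ≠ D_KL(Q||P) in general.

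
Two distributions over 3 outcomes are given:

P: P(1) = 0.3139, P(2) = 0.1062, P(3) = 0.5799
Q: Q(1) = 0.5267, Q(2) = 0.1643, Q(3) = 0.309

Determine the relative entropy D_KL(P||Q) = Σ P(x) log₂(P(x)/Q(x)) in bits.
0.2254 bits

D_KL(P||Q) = Σ P(x) log₂(P(x)/Q(x))

Computing term by term:
  P(1)·log₂(P(1)/Q(1)) = 0.3139·log₂(0.3139/0.5267) = -0.23438
  P(2)·log₂(P(2)/Q(2)) = 0.1062·log₂(0.1062/0.1643) = -0.06686
  P(3)·log₂(P(3)/Q(3)) = 0.5799·log₂(0.5799/0.309) = 0.52666

D_KL(P||Q) = -0.23438 - 0.06686 + 0.52666 = 0.22542 ≈ 0.2254 bits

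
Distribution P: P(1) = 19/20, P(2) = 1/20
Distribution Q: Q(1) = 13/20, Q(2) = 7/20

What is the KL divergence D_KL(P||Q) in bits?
0.3797 bits

D_KL(P||Q) = Σ P(x) log₂(P(x)/Q(x))

Computing term by term:
  P(1)·log₂(P(1)/Q(1)) = (19/20)·log₂((19/20)/(13/20)) = 0.52011
  P(2)·log₂(P(2)/Q(2)) = (1/20)·log₂((1/20)/(7/20)) = -0.14037

D_KL(P||Q) = 0.52011 - 0.14037 = 0.37974 ≈ 0.3797 bits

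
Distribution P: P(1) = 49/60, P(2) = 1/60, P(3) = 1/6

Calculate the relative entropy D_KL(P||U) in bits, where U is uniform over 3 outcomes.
0.8171 bits

U(i) = 1/3 for all i

D_KL(P||U) = Σ P(x) log₂(P(x) / (1/3))
           = Σ P(x) log₂(P(x)) + log₂(3)
           = log₂(3) - H(P)

H(P) = -Σ P(x) log₂(P(x)):
  -P(1)·log₂(P(1)) = -(49/60)·log₂(49/60) = 0.23861
  -P(2)·log₂(P(2)) = -(1/60)·log₂(1/60) = 0.09845
  -P(3)·log₂(P(3)) = -(1/6)·log₂(1/6) = 0.43083
H(P) = 0.23861 + 0.09845 + 0.43083 = 0.76789 bits

log₂(3) = 1.58496 bits

D_KL(P||U) = 1.58496 - 0.76789 = 0.81707 ≈ 0.8171 bits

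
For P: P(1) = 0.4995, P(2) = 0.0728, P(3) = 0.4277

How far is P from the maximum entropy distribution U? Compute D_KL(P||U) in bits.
0.2855 bits

U(i) = 1/3 for all i

D_KL(P||U) = Σ P(x) log₂(P(x) / (1/3))
           = Σ P(x) log₂(P(x)) + log₂(3)
           = log₂(3) - H(P)

H(P) = -Σ P(x) log₂(P(x)):
  -P(1)·log₂(P(1)) = -(0.4995)·log₂(0.4995) = 0.50022
  -P(2)·log₂(P(2)) = -(0.0728)·log₂(0.0728) = 0.27518
  -P(3)·log₂(P(3)) = -(0.4277)·log₂(0.4277) = 0.52407
H(P) = 0.50022 + 0.27518 + 0.52407 = 1.29947 bits

log₂(3) = 1.58496 bits

D_KL(P||U) = 1.58496 - 1.29947 = 0.28549 ≈ 0.2855 bits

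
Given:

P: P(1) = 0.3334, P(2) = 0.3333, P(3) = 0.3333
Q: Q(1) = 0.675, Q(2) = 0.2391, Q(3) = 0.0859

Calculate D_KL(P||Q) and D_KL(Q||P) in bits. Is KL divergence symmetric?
D_KL(P||Q) = 0.4724 bits, D_KL(Q||P) = 0.4043 bits. No, KL divergence is not symmetric.

D_KL(P||Q) = Σ P(x) log₂(P(x)/Q(x))

Computing term by term:
  P(1)·log₂(P(1)/Q(1)) = 0.3334·log₂(0.3334/0.675) = -0.33928
  P(2)·log₂(P(2)/Q(2)) = 0.3333·log₂(0.3333/0.2391) = 0.15972
  P(3)·log₂(P(3)/Q(3)) = 0.3333·log₂(0.3333/0.0859) = 0.65197

D_KL(P||Q) = -0.33928 + 0.15972 + 0.65197 = 0.47241 ≈ 0.4724 bits

D_KL(Q||P) = Σ Q(x) log₂(Q(x)/P(x))

Computing term by term:
  Q(1)·log₂(Q(1)/P(1)) = 0.675·log₂(0.675/0.3334) = 0.68690
  Q(2)·log₂(Q(2)/P(2)) = 0.2391·log₂(0.2391/0.3333) = -0.11458
  Q(3)·log₂(Q(3)/P(3)) = 0.0859·log₂(0.0859/0.3333) = -0.16803

D_KL(Q||P) = 0.68690 - 0.11458 - 0.16803 = 0.40429 ≈ 0.4043 bits

These are NOT equal (difference: 0.0681 bits). KL divergence is asymmetric: D_KL(P||Q) ≠ D_KL(Q||P) in general.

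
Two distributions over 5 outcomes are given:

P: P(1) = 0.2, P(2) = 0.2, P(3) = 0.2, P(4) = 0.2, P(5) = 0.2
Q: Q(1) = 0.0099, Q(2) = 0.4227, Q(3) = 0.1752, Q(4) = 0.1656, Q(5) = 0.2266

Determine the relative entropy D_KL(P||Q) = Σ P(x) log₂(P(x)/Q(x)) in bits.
0.7080 bits

D_KL(P||Q) = Σ P(x) log₂(P(x)/Q(x))

Computing term by term:
  P(1)·log₂(P(1)/Q(1)) = 0.2·log₂(0.2/0.0099) = 0.86729
  P(2)·log₂(P(2)/Q(2)) = 0.2·log₂(0.2/0.4227) = -0.21593
  P(3)·log₂(P(3)/Q(3)) = 0.2·log₂(0.2/0.1752) = 0.03820
  P(4)·log₂(P(4)/Q(4)) = 0.2·log₂(0.2/0.1656) = 0.05446
  P(5)·log₂(P(5)/Q(5)) = 0.2·log₂(0.2/0.2266) = -0.03603

D_KL(P||Q) = 0.86729 - 0.21593 + 0.03820 + 0.05446 - 0.03603 = 0.70799 ≈ 0.7080 bits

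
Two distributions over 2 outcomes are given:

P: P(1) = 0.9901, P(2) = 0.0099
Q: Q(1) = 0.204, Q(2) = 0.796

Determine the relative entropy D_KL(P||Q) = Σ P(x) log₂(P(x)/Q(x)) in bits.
2.1938 bits

D_KL(P||Q) = Σ P(x) log₂(P(x)/Q(x))

Computing term by term:
  P(1)·log₂(P(1)/Q(1)) = 0.9901·log₂(0.9901/0.204) = 2.25644
  P(2)·log₂(P(2)/Q(2)) = 0.0099·log₂(0.0099/0.796) = -0.06266

D_KL(P||Q) = 2.25644 - 0.06266 = 2.19378 ≈ 2.1938 bits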